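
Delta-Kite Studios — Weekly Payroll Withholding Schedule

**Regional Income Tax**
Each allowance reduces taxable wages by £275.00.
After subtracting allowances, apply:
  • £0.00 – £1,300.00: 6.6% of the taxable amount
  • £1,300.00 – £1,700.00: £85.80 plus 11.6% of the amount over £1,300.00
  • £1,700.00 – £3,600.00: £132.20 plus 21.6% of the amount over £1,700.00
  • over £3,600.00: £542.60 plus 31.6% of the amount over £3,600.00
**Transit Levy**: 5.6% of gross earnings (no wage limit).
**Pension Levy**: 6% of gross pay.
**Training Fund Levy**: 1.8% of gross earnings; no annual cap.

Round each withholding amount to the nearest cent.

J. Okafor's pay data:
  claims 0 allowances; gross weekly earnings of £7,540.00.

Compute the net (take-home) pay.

Regional Income Tax: taxable = £7,540.00
  £542.60 + 31.6% × (£7,540.00 − £3,600.00) = £542.60 + 31.6% × £3,940.00 = £1,787.64
Transit Levy: 5.6% × £7,540.00 = £422.24
Pension Levy: 6% × £7,540.00 = £452.40
Training Fund Levy: 1.8% × £7,540.00 = £135.72
Total withheld: £1,787.64 + £422.24 + £452.40 + £135.72 = £2,798.00
Net pay: £7,540.00 − £2,798.00 = £4,742.00

£4,742.00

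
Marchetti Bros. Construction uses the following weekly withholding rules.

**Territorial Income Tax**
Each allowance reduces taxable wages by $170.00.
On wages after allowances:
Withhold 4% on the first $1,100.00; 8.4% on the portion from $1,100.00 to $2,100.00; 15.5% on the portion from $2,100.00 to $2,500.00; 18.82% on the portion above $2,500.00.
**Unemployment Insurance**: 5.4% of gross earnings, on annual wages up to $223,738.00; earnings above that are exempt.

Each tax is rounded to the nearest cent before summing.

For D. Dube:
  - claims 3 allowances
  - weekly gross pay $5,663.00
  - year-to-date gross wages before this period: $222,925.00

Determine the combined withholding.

$733.19

Territorial Income Tax: taxable = $5,663.00 − 3×$170.00 = $5,153.00
  $190.00 + 18.82% × ($5,153.00 − $2,500.00) = $190.00 + 18.82% × $2,653.00 = $689.29
Unemployment Insurance: cap $223,738.00 − YTD $222,925.00 = $813.00 subject; 5.4% × $813.00 = $43.90
Total: $689.29 + $43.90 = $733.19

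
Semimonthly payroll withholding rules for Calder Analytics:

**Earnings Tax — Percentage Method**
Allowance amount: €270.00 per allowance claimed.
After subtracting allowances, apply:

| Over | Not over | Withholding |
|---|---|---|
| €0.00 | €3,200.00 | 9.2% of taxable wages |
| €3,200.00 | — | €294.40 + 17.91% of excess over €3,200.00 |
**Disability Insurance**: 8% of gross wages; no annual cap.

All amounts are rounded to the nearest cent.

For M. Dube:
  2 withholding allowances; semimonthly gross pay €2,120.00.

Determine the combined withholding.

€314.96

Earnings Tax: taxable = €2,120.00 − 2×€270.00 = €1,580.00
  9.2% × €1,580.00 = €145.36
Disability Insurance: 8% × €2,120.00 = €169.60
Total: €145.36 + €169.60 = €314.96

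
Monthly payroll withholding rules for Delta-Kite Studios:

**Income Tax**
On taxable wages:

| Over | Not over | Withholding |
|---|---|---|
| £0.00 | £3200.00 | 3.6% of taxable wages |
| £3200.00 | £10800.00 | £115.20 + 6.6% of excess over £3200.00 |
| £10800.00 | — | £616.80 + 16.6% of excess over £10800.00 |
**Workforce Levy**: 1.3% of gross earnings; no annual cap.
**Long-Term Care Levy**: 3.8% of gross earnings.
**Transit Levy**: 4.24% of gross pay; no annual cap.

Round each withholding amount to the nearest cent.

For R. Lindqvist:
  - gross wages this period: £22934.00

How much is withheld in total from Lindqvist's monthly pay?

Income Tax: taxable = £22934.00
  £616.80 + 16.6% × (£22934.00 − £10800.00) = £616.80 + 16.6% × £12134.00 = £2631.04
Workforce Levy: 1.3% × £22934.00 = £298.14
Long-Term Care Levy: 3.8% × £22934.00 = £871.49
Transit Levy: 4.24% × £22934.00 = £972.40
Total: £2631.04 + £298.14 + £871.49 + £972.40 = £4773.07

£4773.07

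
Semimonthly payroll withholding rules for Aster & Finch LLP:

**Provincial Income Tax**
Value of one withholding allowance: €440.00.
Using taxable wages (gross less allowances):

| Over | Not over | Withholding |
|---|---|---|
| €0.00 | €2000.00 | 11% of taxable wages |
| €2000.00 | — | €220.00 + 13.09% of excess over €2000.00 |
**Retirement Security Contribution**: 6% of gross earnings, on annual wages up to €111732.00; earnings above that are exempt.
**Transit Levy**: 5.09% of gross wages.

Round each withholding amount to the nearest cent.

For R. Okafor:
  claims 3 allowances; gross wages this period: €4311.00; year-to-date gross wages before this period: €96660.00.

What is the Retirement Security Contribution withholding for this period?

€258.66

Retirement Security Contribution: 6% × €4311.00 = €258.66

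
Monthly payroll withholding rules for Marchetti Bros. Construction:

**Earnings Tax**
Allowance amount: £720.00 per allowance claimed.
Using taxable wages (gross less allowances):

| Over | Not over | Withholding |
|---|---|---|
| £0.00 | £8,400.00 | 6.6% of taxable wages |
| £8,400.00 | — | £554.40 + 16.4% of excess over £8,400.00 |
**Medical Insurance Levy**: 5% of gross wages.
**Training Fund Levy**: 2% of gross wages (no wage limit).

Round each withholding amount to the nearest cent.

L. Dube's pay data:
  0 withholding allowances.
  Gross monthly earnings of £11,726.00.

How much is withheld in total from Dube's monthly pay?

£1,920.68

Earnings Tax: taxable = £11,726.00
  £554.40 + 16.4% × (£11,726.00 − £8,400.00) = £554.40 + 16.4% × £3,326.00 = £1,099.86
Medical Insurance Levy: 5% × £11,726.00 = £586.30
Training Fund Levy: 2% × £11,726.00 = £234.52
Total: £1,099.86 + £586.30 + £234.52 = £1,920.68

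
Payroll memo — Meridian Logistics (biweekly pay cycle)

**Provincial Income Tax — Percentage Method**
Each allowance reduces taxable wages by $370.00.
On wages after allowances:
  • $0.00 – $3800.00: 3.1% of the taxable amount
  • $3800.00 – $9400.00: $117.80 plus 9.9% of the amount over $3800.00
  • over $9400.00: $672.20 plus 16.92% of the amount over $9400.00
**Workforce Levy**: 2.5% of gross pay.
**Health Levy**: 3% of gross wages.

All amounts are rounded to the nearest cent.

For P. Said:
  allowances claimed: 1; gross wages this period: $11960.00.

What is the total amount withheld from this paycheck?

Provincial Income Tax: taxable = $11960.00 − 1×$370.00 = $11590.00
  $672.20 + 16.92% × ($11590.00 − $9400.00) = $672.20 + 16.92% × $2190.00 = $1042.75
Workforce Levy: 2.5% × $11960.00 = $299.00
Health Levy: 3% × $11960.00 = $358.80
Total: $1042.75 + $299.00 + $358.80 = $1700.55

$1700.55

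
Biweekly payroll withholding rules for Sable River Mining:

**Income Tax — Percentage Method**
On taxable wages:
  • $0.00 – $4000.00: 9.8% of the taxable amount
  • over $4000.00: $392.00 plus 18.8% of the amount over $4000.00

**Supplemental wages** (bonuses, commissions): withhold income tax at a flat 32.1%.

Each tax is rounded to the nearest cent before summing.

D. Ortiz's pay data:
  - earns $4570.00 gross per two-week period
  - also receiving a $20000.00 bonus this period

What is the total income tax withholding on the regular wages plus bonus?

Income Tax: taxable = $4570.00
  $392.00 + 18.8% × ($4570.00 − $4000.00) = $392.00 + 18.8% × $570.00 = $499.16
Supplemental (32.1% flat on bonus): 32.1% × $20000.00 = $6420.00
Total income tax: $499.16 + $6420.00 = $6919.16

$6919.16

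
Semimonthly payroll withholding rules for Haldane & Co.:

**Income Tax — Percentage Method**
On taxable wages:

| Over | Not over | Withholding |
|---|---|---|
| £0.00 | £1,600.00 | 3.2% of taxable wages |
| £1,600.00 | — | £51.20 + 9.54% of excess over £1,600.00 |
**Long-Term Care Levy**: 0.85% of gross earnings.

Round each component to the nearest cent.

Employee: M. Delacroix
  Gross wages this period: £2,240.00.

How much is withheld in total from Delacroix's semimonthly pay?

Income Tax: taxable = £2,240.00
  £51.20 + 9.54% × (£2,240.00 − £1,600.00) = £51.20 + 9.54% × £640.00 = £112.26
Long-Term Care Levy: 0.85% × £2,240.00 = £19.04
Total: £112.26 + £19.04 = £131.30

£131.30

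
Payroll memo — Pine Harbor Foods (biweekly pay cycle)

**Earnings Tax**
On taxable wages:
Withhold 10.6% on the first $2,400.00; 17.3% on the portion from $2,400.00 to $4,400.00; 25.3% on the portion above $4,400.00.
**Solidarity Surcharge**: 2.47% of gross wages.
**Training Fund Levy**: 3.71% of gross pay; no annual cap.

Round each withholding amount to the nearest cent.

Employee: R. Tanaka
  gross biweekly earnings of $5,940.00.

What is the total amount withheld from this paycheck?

Earnings Tax: taxable = $5,940.00
  $600.40 + 25.3% × ($5,940.00 − $4,400.00) = $600.40 + 25.3% × $1,540.00 = $990.02
Solidarity Surcharge: 2.47% × $5,940.00 = $146.72
Training Fund Levy: 3.71% × $5,940.00 = $220.37
Total: $990.02 + $146.72 + $220.37 = $1,357.11

$1,357.11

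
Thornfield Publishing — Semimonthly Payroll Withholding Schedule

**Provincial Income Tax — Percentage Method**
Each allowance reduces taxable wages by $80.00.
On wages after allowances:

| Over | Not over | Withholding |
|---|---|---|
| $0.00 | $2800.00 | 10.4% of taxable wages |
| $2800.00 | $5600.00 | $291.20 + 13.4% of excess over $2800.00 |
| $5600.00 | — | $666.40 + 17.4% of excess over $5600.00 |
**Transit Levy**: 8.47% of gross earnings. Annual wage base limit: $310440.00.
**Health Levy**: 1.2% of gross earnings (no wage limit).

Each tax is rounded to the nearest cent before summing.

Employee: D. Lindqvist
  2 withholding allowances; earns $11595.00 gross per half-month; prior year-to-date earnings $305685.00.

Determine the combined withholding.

$2223.58

Provincial Income Tax: taxable = $11595.00 − 2×$80.00 = $11435.00
  $666.40 + 17.4% × ($11435.00 − $5600.00) = $666.40 + 17.4% × $5835.00 = $1681.69
Transit Levy: cap $310440.00 − YTD $305685.00 = $4755.00 subject; 8.47% × $4755.00 = $402.75
Health Levy: 1.2% × $11595.00 = $139.14
Total: $1681.69 + $402.75 + $139.14 = $2223.58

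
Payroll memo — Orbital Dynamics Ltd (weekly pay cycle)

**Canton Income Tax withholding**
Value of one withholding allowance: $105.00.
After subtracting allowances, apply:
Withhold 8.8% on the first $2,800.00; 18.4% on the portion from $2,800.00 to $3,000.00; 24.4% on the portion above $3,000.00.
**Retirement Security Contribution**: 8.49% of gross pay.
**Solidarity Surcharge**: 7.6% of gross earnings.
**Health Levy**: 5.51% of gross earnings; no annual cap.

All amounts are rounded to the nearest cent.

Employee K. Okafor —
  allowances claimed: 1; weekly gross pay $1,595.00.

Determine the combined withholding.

Canton Income Tax: taxable = $1,595.00 − 1×$105.00 = $1,490.00
  8.8% × $1,490.00 = $131.12
Retirement Security Contribution: 8.49% × $1,595.00 = $135.42
Solidarity Surcharge: 7.6% × $1,595.00 = $121.22
Health Levy: 5.51% × $1,595.00 = $87.88
Total: $131.12 + $135.42 + $121.22 + $87.88 = $475.64

$475.64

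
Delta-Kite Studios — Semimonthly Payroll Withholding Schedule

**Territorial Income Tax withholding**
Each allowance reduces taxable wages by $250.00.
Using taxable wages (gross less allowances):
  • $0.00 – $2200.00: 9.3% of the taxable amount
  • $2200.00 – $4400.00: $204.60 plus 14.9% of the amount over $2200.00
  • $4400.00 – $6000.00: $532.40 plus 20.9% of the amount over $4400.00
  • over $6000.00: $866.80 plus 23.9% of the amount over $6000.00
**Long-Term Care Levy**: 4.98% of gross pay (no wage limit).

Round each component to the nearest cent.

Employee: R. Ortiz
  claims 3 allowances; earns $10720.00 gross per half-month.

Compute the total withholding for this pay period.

$2349.49

Territorial Income Tax: taxable = $10720.00 − 3×$250.00 = $9970.00
  $866.80 + 23.9% × ($9970.00 − $6000.00) = $866.80 + 23.9% × $3970.00 = $1815.63
Long-Term Care Levy: 4.98% × $10720.00 = $533.86
Total: $1815.63 + $533.86 = $2349.49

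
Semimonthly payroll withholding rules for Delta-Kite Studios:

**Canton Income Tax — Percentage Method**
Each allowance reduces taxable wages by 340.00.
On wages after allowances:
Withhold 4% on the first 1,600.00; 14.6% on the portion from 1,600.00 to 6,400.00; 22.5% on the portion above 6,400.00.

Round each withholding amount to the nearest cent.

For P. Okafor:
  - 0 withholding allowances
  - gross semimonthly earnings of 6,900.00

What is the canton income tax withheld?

Canton Income Tax: taxable = 6,900.00
  764.80 + 22.5% × (6,900.00 − 6,400.00) = 764.80 + 22.5% × 500.00 = 877.30

877.30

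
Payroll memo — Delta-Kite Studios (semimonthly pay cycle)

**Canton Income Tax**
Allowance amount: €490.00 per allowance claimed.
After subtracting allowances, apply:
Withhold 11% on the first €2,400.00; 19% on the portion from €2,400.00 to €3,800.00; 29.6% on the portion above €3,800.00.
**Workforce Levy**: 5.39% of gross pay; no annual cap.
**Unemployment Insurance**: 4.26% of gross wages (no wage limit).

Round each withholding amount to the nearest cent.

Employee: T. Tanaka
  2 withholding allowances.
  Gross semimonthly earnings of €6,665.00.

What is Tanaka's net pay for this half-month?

€4,933.87

Canton Income Tax: taxable = €6,665.00 − 2×€490.00 = €5,685.00
  €530.00 + 29.6% × (€5,685.00 − €3,800.00) = €530.00 + 29.6% × €1,885.00 = €1,087.96
Workforce Levy: 5.39% × €6,665.00 = €359.24
Unemployment Insurance: 4.26% × €6,665.00 = €283.93
Total withheld: €1,087.96 + €359.24 + €283.93 = €1,731.13
Net pay: €6,665.00 − €1,731.13 = €4,933.87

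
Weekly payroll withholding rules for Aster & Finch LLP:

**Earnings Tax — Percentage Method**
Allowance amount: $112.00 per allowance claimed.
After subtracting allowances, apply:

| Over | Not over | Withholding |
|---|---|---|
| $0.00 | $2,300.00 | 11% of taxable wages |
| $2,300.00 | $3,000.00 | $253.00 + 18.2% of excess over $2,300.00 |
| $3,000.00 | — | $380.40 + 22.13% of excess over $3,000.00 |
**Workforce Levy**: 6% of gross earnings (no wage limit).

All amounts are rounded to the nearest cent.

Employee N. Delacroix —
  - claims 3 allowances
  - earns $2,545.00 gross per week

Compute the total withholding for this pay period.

Earnings Tax: taxable = $2,545.00 − 3×$112.00 = $2,209.00
  11% × $2,209.00 = $242.99
Workforce Levy: 6% × $2,545.00 = $152.70
Total: $242.99 + $152.70 = $395.69

$395.69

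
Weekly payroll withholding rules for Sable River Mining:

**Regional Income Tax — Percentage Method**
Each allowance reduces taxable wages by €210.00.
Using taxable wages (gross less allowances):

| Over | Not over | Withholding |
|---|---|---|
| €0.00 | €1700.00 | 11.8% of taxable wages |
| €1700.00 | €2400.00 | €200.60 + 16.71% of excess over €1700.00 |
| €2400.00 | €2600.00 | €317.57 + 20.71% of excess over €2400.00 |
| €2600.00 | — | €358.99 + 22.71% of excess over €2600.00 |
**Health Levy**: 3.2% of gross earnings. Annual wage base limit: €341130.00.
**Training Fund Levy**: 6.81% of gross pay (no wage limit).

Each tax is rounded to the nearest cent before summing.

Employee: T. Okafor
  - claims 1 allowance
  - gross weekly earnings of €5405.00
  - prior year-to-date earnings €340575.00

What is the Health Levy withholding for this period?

€17.76

Health Levy: cap €341130.00 − YTD €340575.00 = €555.00 subject; 3.2% × €555.00 = €17.76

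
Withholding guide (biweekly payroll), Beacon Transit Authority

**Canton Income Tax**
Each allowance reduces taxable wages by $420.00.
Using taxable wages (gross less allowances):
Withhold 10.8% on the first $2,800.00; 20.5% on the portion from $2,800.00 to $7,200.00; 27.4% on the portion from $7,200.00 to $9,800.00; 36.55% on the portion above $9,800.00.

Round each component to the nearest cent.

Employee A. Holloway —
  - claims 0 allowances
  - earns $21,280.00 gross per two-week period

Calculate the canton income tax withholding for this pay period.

$6,112.74

Canton Income Tax: taxable = $21,280.00
  $1,916.80 + 36.55% × ($21,280.00 − $9,800.00) = $1,916.80 + 36.55% × $11,480.00 = $6,112.74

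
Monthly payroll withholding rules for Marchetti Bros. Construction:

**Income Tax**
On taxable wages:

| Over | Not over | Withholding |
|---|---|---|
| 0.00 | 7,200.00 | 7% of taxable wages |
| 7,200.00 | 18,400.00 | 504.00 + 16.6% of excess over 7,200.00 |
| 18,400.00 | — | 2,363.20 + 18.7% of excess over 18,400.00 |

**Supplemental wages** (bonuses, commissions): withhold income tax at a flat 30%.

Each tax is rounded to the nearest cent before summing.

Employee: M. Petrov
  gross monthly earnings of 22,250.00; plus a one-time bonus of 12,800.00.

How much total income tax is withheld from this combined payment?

Income Tax: taxable = 22,250.00
  2,363.20 + 18.7% × (22,250.00 − 18,400.00) = 2,363.20 + 18.7% × 3,850.00 = 3,083.15
Supplemental (30% flat on bonus): 30% × 12,800.00 = 3,840.00
Total income tax: 3,083.15 + 3,840.00 = 6,923.15

6,923.15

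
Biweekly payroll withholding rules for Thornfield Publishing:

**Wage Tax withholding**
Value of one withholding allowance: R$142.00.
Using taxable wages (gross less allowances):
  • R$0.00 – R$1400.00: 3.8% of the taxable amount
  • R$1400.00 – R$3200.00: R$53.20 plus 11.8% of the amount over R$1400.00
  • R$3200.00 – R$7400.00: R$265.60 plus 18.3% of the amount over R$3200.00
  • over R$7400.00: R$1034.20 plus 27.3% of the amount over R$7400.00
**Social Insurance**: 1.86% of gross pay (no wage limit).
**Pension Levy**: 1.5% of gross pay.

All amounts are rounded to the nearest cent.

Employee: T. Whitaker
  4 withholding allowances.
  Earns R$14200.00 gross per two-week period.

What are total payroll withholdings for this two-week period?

R$3212.66

Wage Tax: taxable = R$14200.00 − 4×R$142.00 = R$13632.00
  R$1034.20 + 27.3% × (R$13632.00 − R$7400.00) = R$1034.20 + 27.3% × R$6232.00 = R$2735.54
Social Insurance: 1.86% × R$14200.00 = R$264.12
Pension Levy: 1.5% × R$14200.00 = R$213.00
Total: R$2735.54 + R$264.12 + R$213.00 = R$3212.66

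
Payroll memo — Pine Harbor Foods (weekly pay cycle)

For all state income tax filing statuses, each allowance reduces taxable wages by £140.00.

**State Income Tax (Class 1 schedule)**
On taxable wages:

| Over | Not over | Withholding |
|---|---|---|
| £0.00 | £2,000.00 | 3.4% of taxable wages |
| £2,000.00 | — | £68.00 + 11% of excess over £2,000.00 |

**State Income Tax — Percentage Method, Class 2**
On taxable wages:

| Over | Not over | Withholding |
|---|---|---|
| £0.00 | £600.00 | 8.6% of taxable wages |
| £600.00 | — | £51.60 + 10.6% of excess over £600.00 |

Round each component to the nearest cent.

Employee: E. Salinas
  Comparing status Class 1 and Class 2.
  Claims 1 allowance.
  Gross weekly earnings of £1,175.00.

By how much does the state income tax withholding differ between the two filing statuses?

£62.52

State Income Tax (Class 1): taxable = £1,175.00 − 1×£140.00 = £1,035.00
  3.4% × £1,035.00 = £35.19
State Income Tax (Class 2): taxable = £1,175.00 − 1×£140.00 = £1,035.00
  £51.60 + 10.6% × (£1,035.00 − £600.00) = £51.60 + 10.6% × £435.00 = £97.71
Difference: |£35.19 − £97.71| = £62.52 (higher under Class 2)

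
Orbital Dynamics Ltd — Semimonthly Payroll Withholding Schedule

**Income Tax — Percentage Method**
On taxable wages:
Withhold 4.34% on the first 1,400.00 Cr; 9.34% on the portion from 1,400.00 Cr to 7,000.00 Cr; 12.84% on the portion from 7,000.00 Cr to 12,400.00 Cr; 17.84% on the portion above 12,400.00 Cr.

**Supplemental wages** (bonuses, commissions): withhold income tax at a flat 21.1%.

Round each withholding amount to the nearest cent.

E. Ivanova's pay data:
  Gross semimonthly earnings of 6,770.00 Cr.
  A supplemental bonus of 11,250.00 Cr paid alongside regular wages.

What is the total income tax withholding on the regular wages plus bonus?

2,936.07 Cr

Income Tax: taxable = 6,770.00 Cr
  60.76 Cr + 9.34% × (6,770.00 Cr − 1,400.00 Cr) = 60.76 Cr + 9.34% × 5,370.00 Cr = 562.32 Cr
Supplemental (21.1% flat on bonus): 21.1% × 11,250.00 Cr = 2,373.75 Cr
Total income tax: 562.32 Cr + 2,373.75 Cr = 2,936.07 Cr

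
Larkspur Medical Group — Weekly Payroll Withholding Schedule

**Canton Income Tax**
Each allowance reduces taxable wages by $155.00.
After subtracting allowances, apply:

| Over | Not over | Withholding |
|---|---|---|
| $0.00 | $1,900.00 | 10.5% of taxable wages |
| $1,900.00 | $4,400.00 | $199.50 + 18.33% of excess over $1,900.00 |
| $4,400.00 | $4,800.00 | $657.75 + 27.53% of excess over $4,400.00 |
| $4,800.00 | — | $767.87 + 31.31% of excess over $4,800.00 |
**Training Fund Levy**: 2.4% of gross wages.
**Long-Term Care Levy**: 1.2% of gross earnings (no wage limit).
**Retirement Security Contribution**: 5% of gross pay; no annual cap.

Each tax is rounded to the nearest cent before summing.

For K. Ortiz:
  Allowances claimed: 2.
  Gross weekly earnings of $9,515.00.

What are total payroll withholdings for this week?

$2,965.37

Canton Income Tax: taxable = $9,515.00 − 2×$155.00 = $9,205.00
  $767.87 + 31.31% × ($9,205.00 − $4,800.00) = $767.87 + 31.31% × $4,405.00 = $2,147.08
Training Fund Levy: 2.4% × $9,515.00 = $228.36
Long-Term Care Levy: 1.2% × $9,515.00 = $114.18
Retirement Security Contribution: 5% × $9,515.00 = $475.75
Total: $2,147.08 + $228.36 + $114.18 + $475.75 = $2,965.37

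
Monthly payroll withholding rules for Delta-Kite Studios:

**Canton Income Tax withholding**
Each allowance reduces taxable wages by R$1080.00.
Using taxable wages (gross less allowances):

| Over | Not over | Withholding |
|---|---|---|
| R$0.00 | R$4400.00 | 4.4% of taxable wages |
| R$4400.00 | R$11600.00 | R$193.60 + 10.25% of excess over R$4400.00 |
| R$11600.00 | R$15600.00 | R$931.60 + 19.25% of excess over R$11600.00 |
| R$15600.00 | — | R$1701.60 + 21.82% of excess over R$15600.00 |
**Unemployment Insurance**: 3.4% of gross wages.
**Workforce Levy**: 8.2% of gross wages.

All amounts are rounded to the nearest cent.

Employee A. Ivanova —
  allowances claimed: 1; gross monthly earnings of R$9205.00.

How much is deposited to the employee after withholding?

R$7561.81

Canton Income Tax: taxable = R$9205.00 − 1×R$1080.00 = R$8125.00
  R$193.60 + 10.25% × (R$8125.00 − R$4400.00) = R$193.60 + 10.25% × R$3725.00 = R$575.41
Unemployment Insurance: 3.4% × R$9205.00 = R$312.97
Workforce Levy: 8.2% × R$9205.00 = R$754.81
Total withheld: R$575.41 + R$312.97 + R$754.81 = R$1643.19
Net pay: R$9205.00 − R$1643.19 = R$7561.81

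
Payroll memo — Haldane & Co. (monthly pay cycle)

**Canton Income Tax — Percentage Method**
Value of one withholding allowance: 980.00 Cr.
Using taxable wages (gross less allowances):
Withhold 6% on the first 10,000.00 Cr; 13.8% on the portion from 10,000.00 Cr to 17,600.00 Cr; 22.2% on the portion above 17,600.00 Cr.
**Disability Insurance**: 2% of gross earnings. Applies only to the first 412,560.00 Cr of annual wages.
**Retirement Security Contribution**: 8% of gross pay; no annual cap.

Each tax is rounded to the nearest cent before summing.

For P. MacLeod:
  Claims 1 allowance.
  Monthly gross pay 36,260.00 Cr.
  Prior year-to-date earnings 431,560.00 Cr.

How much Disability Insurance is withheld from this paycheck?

Disability Insurance: YTD 431,560.00 Cr ≥ cap 412,560.00 Cr → 0.00 Cr

0.00 Cr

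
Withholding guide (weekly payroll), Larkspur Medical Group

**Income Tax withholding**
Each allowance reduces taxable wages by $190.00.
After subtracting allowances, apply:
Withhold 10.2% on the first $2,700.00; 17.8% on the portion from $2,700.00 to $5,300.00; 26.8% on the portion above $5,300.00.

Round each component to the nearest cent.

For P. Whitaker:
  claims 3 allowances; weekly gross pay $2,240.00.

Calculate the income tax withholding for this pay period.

Income Tax: taxable = $2,240.00 − 3×$190.00 = $1,670.00
  10.2% × $1,670.00 = $170.34

$170.34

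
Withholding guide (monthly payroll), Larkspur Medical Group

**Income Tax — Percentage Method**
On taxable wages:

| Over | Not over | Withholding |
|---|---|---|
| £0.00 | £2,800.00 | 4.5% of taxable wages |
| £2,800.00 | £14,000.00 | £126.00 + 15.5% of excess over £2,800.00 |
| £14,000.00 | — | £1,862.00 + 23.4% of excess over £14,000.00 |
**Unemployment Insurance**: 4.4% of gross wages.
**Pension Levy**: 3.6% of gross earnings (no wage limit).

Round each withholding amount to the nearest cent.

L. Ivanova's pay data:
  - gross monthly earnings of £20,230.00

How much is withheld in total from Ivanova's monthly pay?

£4,938.22

Income Tax: taxable = £20,230.00
  £1,862.00 + 23.4% × (£20,230.00 − £14,000.00) = £1,862.00 + 23.4% × £6,230.00 = £3,319.82
Unemployment Insurance: 4.4% × £20,230.00 = £890.12
Pension Levy: 3.6% × £20,230.00 = £728.28
Total: £3,319.82 + £890.12 + £728.28 = £4,938.22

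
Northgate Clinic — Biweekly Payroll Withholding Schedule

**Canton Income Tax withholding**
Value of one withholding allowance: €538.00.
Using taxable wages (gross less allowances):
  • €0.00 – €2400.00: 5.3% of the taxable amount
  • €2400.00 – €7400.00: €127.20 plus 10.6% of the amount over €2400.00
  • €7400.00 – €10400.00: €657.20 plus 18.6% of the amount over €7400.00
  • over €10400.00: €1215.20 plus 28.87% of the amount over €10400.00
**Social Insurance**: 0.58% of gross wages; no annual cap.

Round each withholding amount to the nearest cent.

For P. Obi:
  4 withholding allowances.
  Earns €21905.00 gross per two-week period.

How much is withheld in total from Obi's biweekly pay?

Canton Income Tax: taxable = €21905.00 − 4×€538.00 = €19753.00
  €1215.20 + 28.87% × (€19753.00 − €10400.00) = €1215.20 + 28.87% × €9353.00 = €3915.41
Social Insurance: 0.58% × €21905.00 = €127.05
Total: €3915.41 + €127.05 = €4042.46

€4042.46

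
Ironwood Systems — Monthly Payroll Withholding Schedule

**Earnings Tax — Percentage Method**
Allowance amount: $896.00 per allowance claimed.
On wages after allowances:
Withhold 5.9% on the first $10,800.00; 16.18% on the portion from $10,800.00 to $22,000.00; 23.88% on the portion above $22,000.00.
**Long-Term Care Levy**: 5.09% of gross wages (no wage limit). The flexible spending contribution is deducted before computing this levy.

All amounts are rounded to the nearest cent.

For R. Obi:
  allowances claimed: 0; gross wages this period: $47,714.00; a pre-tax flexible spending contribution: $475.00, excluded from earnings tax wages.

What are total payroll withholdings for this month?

Earnings Tax: taxable = $47,714.00 − $475.00 = $47,239.00
  $2,449.36 + 23.88% × ($47,239.00 − $22,000.00) = $2,449.36 + 23.88% × $25,239.00 = $8,476.43
Long-Term Care Levy: 5.09% × $47,239.00 = $2,404.47
Total: $8,476.43 + $2,404.47 = $10,880.90

$10,880.90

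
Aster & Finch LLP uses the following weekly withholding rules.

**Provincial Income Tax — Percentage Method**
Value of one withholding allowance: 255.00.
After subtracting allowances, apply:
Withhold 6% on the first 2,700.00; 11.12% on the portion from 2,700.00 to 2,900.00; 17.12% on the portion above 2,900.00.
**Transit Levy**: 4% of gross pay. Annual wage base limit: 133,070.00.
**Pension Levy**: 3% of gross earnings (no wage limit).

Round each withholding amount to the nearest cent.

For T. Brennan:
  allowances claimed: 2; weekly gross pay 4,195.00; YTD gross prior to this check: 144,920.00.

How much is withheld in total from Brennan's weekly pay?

444.48

Provincial Income Tax: taxable = 4,195.00 − 2×255.00 = 3,685.00
  184.24 + 17.12% × (3,685.00 − 2,900.00) = 184.24 + 17.12% × 785.00 = 318.63
Transit Levy: YTD 144,920.00 ≥ cap 133,070.00 → 0.00
Pension Levy: 3% × 4,195.00 = 125.85
Total: 318.63 + 0.00 + 125.85 = 444.48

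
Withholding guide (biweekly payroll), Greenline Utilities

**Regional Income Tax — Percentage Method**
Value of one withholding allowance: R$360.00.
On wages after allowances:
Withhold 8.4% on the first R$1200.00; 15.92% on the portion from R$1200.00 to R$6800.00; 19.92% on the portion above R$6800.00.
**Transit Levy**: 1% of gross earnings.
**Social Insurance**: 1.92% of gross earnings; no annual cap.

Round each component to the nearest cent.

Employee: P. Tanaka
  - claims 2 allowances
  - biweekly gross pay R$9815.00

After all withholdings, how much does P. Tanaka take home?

Regional Income Tax: taxable = R$9815.00 − 2×R$360.00 = R$9095.00
  R$992.32 + 19.92% × (R$9095.00 − R$6800.00) = R$992.32 + 19.92% × R$2295.00 = R$1449.48
Transit Levy: 1% × R$9815.00 = R$98.15
Social Insurance: 1.92% × R$9815.00 = R$188.45
Total withheld: R$1449.48 + R$98.15 + R$188.45 = R$1736.08
Net pay: R$9815.00 − R$1736.08 = R$8078.92

R$8078.92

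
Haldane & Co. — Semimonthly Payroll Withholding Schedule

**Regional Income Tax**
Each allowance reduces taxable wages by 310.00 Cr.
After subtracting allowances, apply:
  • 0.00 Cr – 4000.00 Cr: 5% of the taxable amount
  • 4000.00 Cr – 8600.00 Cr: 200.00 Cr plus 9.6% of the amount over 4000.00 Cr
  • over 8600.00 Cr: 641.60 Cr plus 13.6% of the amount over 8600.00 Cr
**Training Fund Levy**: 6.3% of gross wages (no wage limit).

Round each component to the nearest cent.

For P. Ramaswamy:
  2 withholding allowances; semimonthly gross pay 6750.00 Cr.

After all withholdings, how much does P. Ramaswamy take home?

Regional Income Tax: taxable = 6750.00 Cr − 2×310.00 Cr = 6130.00 Cr
  200.00 Cr + 9.6% × (6130.00 Cr − 4000.00 Cr) = 200.00 Cr + 9.6% × 2130.00 Cr = 404.48 Cr
Training Fund Levy: 6.3% × 6750.00 Cr = 425.25 Cr
Total withheld: 404.48 Cr + 425.25 Cr = 829.73 Cr
Net pay: 6750.00 Cr − 829.73 Cr = 5920.27 Cr

5920.27 Cr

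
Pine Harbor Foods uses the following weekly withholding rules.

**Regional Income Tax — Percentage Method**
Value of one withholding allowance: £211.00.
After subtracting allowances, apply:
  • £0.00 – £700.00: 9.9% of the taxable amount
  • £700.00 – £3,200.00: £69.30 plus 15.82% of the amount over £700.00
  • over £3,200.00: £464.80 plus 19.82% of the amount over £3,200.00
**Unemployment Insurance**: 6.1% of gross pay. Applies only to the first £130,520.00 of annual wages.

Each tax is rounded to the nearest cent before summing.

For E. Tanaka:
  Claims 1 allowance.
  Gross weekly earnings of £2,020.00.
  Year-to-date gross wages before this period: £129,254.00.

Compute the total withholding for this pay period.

Regional Income Tax: taxable = £2,020.00 − 1×£211.00 = £1,809.00
  £69.30 + 15.82% × (£1,809.00 − £700.00) = £69.30 + 15.82% × £1,109.00 = £244.74
Unemployment Insurance: cap £130,520.00 − YTD £129,254.00 = £1,266.00 subject; 6.1% × £1,266.00 = £77.23
Total: £244.74 + £77.23 = £321.97

£321.97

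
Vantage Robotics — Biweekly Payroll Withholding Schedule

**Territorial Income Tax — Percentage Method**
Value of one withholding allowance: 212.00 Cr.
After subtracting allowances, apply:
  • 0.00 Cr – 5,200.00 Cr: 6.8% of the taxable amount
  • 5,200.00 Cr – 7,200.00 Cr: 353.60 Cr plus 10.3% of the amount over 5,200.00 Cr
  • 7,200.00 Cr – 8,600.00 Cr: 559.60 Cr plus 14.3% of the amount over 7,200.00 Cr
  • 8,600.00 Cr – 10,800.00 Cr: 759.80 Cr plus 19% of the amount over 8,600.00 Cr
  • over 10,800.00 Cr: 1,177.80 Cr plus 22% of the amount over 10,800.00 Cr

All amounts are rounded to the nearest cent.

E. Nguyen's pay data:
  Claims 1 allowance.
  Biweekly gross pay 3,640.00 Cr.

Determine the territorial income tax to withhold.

233.10 Cr

Territorial Income Tax: taxable = 3,640.00 Cr − 1×212.00 Cr = 3,428.00 Cr
  6.8% × 3,428.00 Cr = 233.10 Cr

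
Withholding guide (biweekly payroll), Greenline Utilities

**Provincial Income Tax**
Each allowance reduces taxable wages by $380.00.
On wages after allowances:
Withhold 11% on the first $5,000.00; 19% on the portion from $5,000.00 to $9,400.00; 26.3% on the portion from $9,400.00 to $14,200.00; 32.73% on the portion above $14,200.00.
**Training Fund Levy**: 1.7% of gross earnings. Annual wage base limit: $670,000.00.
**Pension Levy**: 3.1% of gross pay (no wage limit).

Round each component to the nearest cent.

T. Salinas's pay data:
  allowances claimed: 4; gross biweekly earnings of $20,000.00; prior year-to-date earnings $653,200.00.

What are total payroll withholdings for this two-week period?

Provincial Income Tax: taxable = $20,000.00 − 4×$380.00 = $18,480.00
  $2,648.40 + 32.73% × ($18,480.00 − $14,200.00) = $2,648.40 + 32.73% × $4,280.00 = $4,049.24
Training Fund Levy: cap $670,000.00 − YTD $653,200.00 = $16,800.00 subject; 1.7% × $16,800.00 = $285.60
Pension Levy: 3.1% × $20,000.00 = $620.00
Total: $4,049.24 + $285.60 + $620.00 = $4,954.84

$4,954.84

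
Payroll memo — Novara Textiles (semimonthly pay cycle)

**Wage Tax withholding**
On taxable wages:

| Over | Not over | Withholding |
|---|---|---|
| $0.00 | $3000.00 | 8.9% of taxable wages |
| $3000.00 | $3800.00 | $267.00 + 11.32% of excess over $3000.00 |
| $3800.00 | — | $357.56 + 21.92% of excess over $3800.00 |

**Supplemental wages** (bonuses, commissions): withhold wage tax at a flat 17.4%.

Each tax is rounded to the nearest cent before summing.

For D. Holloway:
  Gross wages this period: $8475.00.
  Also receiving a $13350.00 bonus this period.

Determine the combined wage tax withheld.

$3705.22

Wage Tax: taxable = $8475.00
  $357.56 + 21.92% × ($8475.00 − $3800.00) = $357.56 + 21.92% × $4675.00 = $1382.32
Supplemental (17.4% flat on bonus): 17.4% × $13350.00 = $2322.90
Total wage tax: $1382.32 + $2322.90 = $3705.22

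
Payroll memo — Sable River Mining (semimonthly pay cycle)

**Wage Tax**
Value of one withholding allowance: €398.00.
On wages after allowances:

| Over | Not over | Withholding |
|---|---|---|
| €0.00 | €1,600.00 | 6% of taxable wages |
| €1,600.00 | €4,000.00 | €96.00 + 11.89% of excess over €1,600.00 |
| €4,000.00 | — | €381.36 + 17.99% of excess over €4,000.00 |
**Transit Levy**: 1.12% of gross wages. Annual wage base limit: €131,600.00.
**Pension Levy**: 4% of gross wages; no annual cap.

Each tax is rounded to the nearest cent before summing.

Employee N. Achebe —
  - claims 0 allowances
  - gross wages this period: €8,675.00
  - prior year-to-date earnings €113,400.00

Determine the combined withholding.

Wage Tax: taxable = €8,675.00
  €381.36 + 17.99% × (€8,675.00 − €4,000.00) = €381.36 + 17.99% × €4,675.00 = €1,222.39
Transit Levy: 1.12% × €8,675.00 = €97.16
Pension Levy: 4% × €8,675.00 = €347.00
Total: €1,222.39 + €97.16 + €347.00 = €1,666.55

€1,666.55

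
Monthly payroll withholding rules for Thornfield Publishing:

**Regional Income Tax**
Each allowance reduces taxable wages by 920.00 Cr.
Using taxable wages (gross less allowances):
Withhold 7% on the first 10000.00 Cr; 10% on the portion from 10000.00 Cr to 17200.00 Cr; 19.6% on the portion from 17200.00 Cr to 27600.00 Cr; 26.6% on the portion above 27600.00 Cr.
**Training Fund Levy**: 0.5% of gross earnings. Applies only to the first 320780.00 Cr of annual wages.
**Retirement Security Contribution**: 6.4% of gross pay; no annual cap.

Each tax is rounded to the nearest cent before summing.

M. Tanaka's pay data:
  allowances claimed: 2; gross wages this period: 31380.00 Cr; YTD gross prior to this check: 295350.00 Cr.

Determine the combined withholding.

6109.91 Cr

Regional Income Tax: taxable = 31380.00 Cr − 2×920.00 Cr = 29540.00 Cr
  3458.40 Cr + 26.6% × (29540.00 Cr − 27600.00 Cr) = 3458.40 Cr + 26.6% × 1940.00 Cr = 3974.44 Cr
Training Fund Levy: cap 320780.00 Cr − YTD 295350.00 Cr = 25430.00 Cr subject; 0.5% × 25430.00 Cr = 127.15 Cr
Retirement Security Contribution: 6.4% × 31380.00 Cr = 2008.32 Cr
Total: 3974.44 Cr + 127.15 Cr + 2008.32 Cr = 6109.91 Cr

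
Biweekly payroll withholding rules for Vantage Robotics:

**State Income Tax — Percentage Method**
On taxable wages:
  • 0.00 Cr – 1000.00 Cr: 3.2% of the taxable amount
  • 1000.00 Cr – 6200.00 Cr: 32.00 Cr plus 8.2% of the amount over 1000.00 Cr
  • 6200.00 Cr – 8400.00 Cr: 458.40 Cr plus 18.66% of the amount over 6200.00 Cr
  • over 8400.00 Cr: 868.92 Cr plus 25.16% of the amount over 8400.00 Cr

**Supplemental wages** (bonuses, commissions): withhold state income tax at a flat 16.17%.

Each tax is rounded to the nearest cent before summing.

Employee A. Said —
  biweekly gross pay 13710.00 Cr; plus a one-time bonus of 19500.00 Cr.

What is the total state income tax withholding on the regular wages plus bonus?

5358.07 Cr

State Income Tax: taxable = 13710.00 Cr
  868.92 Cr + 25.16% × (13710.00 Cr − 8400.00 Cr) = 868.92 Cr + 25.16% × 5310.00 Cr = 2204.92 Cr
Supplemental (16.17% flat on bonus): 16.17% × 19500.00 Cr = 3153.15 Cr
Total state income tax: 2204.92 Cr + 3153.15 Cr = 5358.07 Cr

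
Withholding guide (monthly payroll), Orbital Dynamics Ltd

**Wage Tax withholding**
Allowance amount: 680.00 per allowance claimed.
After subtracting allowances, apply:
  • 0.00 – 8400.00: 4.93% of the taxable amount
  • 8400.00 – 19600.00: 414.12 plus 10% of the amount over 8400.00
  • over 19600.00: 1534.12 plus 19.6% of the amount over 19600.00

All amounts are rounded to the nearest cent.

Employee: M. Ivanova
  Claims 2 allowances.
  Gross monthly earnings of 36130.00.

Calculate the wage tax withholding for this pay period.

Wage Tax: taxable = 36130.00 − 2×680.00 = 34770.00
  1534.12 + 19.6% × (34770.00 − 19600.00) = 1534.12 + 19.6% × 15170.00 = 4507.44

4507.44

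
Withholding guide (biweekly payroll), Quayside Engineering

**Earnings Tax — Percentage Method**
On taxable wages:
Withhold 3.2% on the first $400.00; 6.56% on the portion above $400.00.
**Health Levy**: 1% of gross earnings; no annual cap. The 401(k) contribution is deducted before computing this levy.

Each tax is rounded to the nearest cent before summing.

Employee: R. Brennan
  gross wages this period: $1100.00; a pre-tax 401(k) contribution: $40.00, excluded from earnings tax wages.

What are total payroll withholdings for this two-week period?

$66.70

Earnings Tax: taxable = $1100.00 − $40.00 = $1060.00
  $12.80 + 6.56% × ($1060.00 − $400.00) = $12.80 + 6.56% × $660.00 = $56.10
Health Levy: 1% × $1060.00 = $10.60
Total: $56.10 + $10.60 = $66.70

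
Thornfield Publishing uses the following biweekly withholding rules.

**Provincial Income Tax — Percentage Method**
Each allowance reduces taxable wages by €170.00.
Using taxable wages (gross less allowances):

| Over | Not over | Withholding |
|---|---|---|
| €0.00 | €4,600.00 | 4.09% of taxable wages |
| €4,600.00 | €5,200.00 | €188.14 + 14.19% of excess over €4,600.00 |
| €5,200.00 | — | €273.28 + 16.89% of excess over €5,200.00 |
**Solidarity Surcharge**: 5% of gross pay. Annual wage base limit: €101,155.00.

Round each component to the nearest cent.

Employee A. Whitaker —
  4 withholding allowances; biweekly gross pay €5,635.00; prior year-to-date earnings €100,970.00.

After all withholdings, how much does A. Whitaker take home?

€5,387.24

Provincial Income Tax: taxable = €5,635.00 − 4×€170.00 = €4,955.00
  €188.14 + 14.19% × (€4,955.00 − €4,600.00) = €188.14 + 14.19% × €355.00 = €238.51
Solidarity Surcharge: cap €101,155.00 − YTD €100,970.00 = €185.00 subject; 5% × €185.00 = €9.25
Total withheld: €238.51 + €9.25 = €247.76
Net pay: €5,635.00 − €247.76 = €5,387.24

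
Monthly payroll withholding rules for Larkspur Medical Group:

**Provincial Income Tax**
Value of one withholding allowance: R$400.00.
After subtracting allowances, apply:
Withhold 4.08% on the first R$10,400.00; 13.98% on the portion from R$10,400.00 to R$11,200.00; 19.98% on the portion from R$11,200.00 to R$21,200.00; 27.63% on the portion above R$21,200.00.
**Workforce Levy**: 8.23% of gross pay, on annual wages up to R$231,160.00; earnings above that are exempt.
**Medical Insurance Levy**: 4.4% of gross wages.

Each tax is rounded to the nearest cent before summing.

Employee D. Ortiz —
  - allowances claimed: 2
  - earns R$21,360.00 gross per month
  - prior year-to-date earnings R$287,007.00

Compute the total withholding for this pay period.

R$3,346.13

Provincial Income Tax: taxable = R$21,360.00 − 2×R$400.00 = R$20,560.00
  R$536.16 + 19.98% × (R$20,560.00 − R$11,200.00) = R$536.16 + 19.98% × R$9,360.00 = R$2,406.29
Workforce Levy: YTD R$287,007.00 ≥ cap R$231,160.00 → R$0.00
Medical Insurance Levy: 4.4% × R$21,360.00 = R$939.84
Total: R$2,406.29 + R$0.00 + R$939.84 = R$3,346.13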